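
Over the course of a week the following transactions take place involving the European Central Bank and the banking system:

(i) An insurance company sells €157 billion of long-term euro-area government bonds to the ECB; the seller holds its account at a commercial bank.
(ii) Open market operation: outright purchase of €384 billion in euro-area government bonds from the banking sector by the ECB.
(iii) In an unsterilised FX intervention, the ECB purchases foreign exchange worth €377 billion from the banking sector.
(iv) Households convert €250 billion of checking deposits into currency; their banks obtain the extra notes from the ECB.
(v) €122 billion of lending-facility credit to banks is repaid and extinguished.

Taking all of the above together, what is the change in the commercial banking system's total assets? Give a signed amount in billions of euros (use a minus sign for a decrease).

Asset purchase (from non-banks) €157 billion: bank balance sheets expand → +€157B.
OMO purchase (from banks) €384 billion: just an asset swap on bank balance sheets → 0.
FX purchase €377 billion: just an asset swap on bank balance sheets → 0.
Currency withdrawal €250 billion: bank balance sheets shrink → −€250B.
Discount-window repayment €122 billion: bank balance sheets shrink → −€122B.
Net: 157 + 0 + 0 − 250 − 122 = -€215 billion.

-€215 billion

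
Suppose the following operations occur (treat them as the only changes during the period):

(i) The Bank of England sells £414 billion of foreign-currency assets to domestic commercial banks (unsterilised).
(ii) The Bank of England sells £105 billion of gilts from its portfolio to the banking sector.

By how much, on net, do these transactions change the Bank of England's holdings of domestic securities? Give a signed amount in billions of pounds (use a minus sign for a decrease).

-£105 billion

Bank of England balance sheet:
  Assets:      Securities −£105B, Foreign assets −£414B
  Liabilities: Bank reserves −£519B
So the change in the Bank of England's holdings of domestic securities is -£105 billion.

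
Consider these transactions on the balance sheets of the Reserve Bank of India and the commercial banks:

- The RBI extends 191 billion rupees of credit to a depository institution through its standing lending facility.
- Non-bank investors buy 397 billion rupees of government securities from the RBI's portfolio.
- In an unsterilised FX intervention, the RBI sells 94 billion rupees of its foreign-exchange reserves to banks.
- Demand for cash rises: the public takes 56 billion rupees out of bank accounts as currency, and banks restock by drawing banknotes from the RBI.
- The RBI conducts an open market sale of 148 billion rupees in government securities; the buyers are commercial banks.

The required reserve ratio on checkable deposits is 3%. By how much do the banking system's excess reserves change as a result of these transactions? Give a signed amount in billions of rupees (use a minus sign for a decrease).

-490.41 billion

Discount-window loan 191 billion rupees: reserves +191B, deposits 0.
Asset sale (to non-banks) 397 billion rupees: reserves −397B, deposits −397B.
FX sale 94 billion rupees: reserves −94B, deposits 0.
Currency withdrawal 56 billion rupees: reserves −56B, deposits −56B.
OMO sale (to banks) 148 billion rupees: reserves −148B, deposits 0.
Totals: Δreserves = −504B, Δdeposits = −453B.
Δrequired reserves = 3% × −453B = −13.59B.
Δexcess reserves = Δreserves − Δrequired = −504B − (−13.59B) = -490.41 billion.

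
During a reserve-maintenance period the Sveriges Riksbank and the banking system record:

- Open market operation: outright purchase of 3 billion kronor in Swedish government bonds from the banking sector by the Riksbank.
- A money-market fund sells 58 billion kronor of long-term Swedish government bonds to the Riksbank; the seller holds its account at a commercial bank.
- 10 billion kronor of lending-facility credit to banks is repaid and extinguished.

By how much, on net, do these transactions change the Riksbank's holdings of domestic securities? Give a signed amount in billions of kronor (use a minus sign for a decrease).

OMO purchase (from banks) 3 billion kronor: securities added to the Riksbank's portfolio → +3B.
Asset purchase (from non-banks) 58 billion kronor: securities added to the Riksbank's portfolio → +58B.
Discount-window repayment 10 billion kronor: the Riksbank's securities portfolio is untouched → 0.
Net: 3 + 58 + 0 = +61 billion.

+61 billion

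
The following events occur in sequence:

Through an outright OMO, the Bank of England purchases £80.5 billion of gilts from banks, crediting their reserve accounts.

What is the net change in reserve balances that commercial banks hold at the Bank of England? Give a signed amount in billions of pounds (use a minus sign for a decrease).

+£80.5 billion

OMO purchase (from banks) £80.5 billion: the Bank of England pays by crediting reserve accounts → +£80.5B.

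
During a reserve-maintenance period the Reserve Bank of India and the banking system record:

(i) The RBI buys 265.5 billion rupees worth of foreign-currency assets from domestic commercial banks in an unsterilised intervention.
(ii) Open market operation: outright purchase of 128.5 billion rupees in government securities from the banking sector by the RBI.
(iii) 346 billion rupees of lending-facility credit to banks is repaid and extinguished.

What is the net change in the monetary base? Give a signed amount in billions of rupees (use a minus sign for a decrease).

FX purchase 265.5 billion rupees: RBI balance sheet expands → +265.5B.
OMO purchase (from banks) 128.5 billion rupees: RBI balance sheet expands → +128.5B.
Discount-window repayment 346 billion rupees: RBI balance sheet contracts → −346B.
Net: 265.5 + 128.5 − 346 = +48 billion.

+48 billion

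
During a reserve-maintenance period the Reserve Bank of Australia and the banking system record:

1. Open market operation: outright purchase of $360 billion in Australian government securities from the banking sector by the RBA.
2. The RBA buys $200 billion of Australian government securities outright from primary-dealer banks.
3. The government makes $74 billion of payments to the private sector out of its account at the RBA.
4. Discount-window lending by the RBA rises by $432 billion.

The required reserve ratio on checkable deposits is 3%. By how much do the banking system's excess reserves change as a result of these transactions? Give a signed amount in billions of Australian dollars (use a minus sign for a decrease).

OMO purchase (from banks) $360 billion: reserves +$360B, deposits 0.
OMO purchase (from banks) $200 billion: reserves +$200B, deposits 0.
Government spending $74 billion: reserves +$74B, deposits +$74B.
Discount-window loan $432 billion: reserves +$432B, deposits 0.
Totals: Δreserves = +$1066B, Δdeposits = +$74B.
Δrequired reserves = 3% × +$74B = +$2.22B.
Δexcess reserves = Δreserves − Δrequired = +$1066B − (+$2.22B) = +$1063.78 billion.

+$1063.78 billion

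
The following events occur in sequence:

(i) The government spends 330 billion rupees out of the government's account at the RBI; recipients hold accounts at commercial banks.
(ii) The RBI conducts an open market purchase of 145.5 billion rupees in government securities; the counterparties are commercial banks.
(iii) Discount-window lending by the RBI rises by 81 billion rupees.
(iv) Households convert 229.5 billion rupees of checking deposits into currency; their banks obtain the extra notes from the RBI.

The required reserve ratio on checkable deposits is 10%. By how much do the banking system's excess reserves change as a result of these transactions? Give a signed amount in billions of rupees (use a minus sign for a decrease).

Government spending 330 billion rupees: reserves +330B, deposits +330B.
OMO purchase (from banks) 145.5 billion rupees: reserves +145.5B, deposits 0.
Discount-window loan 81 billion rupees: reserves +81B, deposits 0.
Currency withdrawal 229.5 billion rupees: reserves −229.5B, deposits −229.5B.
Totals: Δreserves = +327B, Δdeposits = +100.5B.
Δrequired reserves = 10% × +100.5B = +10.05B.
Δexcess reserves = Δreserves − Δrequired = +327B − (+10.05B) = +316.95 billion.

+316.95 billion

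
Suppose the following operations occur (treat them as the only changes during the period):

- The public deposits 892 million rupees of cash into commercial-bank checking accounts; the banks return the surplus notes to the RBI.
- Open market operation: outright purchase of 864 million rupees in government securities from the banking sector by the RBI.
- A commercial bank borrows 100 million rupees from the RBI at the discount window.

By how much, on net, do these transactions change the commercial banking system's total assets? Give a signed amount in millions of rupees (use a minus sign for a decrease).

+992 million

RBI balance sheet:
  Assets:      Securities +864M, Loans to banks +100M
  Liabilities: Bank reserves +1856M, Currency in circulation −892M
Commercial banking system:
  Assets:      Reserves at CB +1856M, Securities −864M
  Liabilities: Checkable deposits +892M, Borrowings from CB +100M
Change in total bank assets = +992 million.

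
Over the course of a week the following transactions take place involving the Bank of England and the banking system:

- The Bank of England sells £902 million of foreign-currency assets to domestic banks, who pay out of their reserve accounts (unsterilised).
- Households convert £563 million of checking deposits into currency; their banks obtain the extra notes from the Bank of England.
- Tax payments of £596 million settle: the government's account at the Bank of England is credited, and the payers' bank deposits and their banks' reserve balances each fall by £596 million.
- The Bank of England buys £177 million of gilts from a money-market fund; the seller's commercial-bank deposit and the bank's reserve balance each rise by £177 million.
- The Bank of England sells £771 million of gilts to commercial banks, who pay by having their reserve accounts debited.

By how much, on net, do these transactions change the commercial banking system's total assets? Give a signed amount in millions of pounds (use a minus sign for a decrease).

FX sale £902 million: just an asset swap on bank balance sheets → 0.
Currency withdrawal £563 million: bank balance sheets shrink → −£563M.
Government account inflow £596 million: bank balance sheets shrink → −£596M.
Asset purchase (from non-banks) £177 million: bank balance sheets expand → +£177M.
OMO sale (to banks) £771 million: just an asset swap on bank balance sheets → 0.
Net: 0 − 563 − 596 + 177 + 0 = -£982 million.

-£982 million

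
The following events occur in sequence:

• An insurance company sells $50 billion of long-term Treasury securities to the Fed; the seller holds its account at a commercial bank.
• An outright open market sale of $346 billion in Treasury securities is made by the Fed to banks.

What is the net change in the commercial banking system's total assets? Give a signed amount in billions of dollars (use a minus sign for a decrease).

+$50 billion

Fed balance sheet:
  Assets:      Securities −$296B
  Liabilities: Bank reserves −$296B
Commercial banking system:
  Assets:      Reserves at CB −$296B, Securities +$346B
  Liabilities: Checkable deposits +$50B
Change in total bank assets = +$50 billion.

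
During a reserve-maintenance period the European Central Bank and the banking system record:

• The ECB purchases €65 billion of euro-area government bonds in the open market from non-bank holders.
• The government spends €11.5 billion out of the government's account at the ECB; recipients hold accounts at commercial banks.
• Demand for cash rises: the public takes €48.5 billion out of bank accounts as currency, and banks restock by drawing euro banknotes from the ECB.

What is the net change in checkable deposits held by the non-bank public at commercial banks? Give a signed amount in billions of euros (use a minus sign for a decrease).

+€28 billion

Asset purchase (from non-banks) €65 billion: non-bank counterparties' bank balances rise → +€65B.
Government spending €11.5 billion: non-bank counterparties' bank balances rise → +€11.5B.
Currency withdrawal €48.5 billion: non-bank counterparties' bank balances fall → −€48.5B.
Net: 65 + 11.5 − 48.5 = +€28 billion.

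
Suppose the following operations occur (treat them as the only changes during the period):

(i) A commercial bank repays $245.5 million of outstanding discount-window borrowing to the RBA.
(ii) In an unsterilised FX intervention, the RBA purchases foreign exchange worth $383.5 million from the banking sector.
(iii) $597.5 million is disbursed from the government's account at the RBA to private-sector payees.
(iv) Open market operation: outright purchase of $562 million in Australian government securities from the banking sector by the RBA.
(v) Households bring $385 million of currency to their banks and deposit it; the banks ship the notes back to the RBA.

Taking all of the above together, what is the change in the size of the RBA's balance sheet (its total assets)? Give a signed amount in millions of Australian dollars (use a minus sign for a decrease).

RBA balance sheet:
  Assets:      Securities +$562M, Loans to banks −$245.5M, Foreign assets +$383.5M
  Liabilities: Bank reserves +$1682.5M, Currency in circulation −$385M, Government deposits −$597.5M
Commercial banking system:
  Assets:      Reserves at CB +$1682.5M, Securities −$562M, Foreign assets −$383.5M
  Liabilities: Checkable deposits +$982.5M, Borrowings from CB −$245.5M
Change in total RBA assets = +$700 million.

+$700 million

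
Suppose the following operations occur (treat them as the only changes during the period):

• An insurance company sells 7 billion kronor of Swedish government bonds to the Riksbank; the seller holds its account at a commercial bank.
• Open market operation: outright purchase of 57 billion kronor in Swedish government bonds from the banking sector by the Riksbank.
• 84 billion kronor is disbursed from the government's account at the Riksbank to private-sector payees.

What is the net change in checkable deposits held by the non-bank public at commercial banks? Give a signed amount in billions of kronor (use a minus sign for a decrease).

Asset purchase (from non-banks) 7 billion kronor: non-bank counterparties' bank balances rise → +7B.
OMO purchase (from banks) 57 billion kronor: the counterparty is a bank, so public deposits are unchanged → 0.
Government spending 84 billion kronor: non-bank counterparties' bank balances rise → +84B.
Net: 7 + 0 + 84 = +91 billion.

+91 billion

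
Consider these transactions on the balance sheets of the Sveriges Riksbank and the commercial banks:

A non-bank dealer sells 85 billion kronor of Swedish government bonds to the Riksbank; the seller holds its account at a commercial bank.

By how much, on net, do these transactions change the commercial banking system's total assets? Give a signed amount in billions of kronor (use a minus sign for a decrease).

+85 billion

Riksbank balance sheet:
  Assets:      Securities +85B
  Liabilities: Bank reserves +85B
Commercial banking system:
  Assets:      Reserves at CB +85B
  Liabilities: Checkable deposits +85B
Change in total bank assets = +85 billion.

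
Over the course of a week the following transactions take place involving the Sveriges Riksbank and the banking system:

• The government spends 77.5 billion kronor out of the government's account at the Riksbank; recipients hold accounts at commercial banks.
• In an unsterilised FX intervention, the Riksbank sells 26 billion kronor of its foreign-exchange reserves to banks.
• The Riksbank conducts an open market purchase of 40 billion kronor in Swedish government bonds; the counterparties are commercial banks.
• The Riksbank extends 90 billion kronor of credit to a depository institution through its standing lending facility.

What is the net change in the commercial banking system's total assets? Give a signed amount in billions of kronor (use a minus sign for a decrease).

Government spending 77.5 billion kronor: bank balance sheets expand → +77.5B.
FX sale 26 billion kronor: just an asset swap on bank balance sheets → 0.
OMO purchase (from banks) 40 billion kronor: just an asset swap on bank balance sheets → 0.
Discount-window loan 90 billion kronor: bank balance sheets expand → +90B.
Net: 77.5 + 0 + 0 + 90 = +167.5 billion.

+167.5 billion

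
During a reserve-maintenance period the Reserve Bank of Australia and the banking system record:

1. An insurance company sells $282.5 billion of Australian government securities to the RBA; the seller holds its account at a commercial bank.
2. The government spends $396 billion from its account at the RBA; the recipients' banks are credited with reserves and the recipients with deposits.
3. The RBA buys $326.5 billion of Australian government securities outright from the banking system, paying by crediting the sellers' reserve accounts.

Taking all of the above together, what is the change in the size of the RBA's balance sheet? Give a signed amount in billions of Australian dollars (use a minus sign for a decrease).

+$609 billion

RBA balance sheet:
  Assets:      Securities +$609B
  Liabilities: Bank reserves +$1005B, Government deposits −$396B
Commercial banking system:
  Assets:      Reserves at CB +$1005B, Securities −$326.5B
  Liabilities: Checkable deposits +$678.5B
Change in total RBA assets = +$609 billion.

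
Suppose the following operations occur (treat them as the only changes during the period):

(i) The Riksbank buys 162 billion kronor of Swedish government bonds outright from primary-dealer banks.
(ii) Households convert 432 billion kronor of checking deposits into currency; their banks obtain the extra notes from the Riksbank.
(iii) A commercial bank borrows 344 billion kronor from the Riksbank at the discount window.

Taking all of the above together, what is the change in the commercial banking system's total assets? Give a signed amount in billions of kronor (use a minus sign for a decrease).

-88 billion

OMO purchase (from banks) 162 billion kronor: just an asset swap on bank balance sheets → 0.
Currency withdrawal 432 billion kronor: bank balance sheets shrink → −432B.
Discount-window loan 344 billion kronor: bank balance sheets expand → +344B.
Net: 0 − 432 + 344 = -88 billion.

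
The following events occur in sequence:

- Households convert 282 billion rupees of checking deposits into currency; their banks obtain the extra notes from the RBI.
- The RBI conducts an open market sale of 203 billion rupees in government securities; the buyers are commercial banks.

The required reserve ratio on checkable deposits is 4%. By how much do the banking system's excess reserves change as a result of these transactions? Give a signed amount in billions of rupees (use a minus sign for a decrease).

-473.72 billion

Currency withdrawal 282 billion rupees: reserves −282B, deposits −282B.
OMO sale (to banks) 203 billion rupees: reserves −203B, deposits 0.
Totals: Δreserves = −485B, Δdeposits = −282B.
Δrequired reserves = 4% × −282B = −11.28B.
Δexcess reserves = Δreserves − Δrequired = −485B − (−11.28B) = -473.72 billion.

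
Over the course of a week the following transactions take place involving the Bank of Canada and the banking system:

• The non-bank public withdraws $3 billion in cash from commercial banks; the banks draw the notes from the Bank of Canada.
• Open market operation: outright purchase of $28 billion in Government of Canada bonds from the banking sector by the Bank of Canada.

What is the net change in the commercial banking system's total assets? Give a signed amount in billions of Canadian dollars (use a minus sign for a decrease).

-$3 billion

Currency withdrawal $3 billion: bank balance sheets shrink → −$3B.
OMO purchase (from banks) $28 billion: just an asset swap on bank balance sheets → 0.
Net: −3 + 0 = -$3 billion.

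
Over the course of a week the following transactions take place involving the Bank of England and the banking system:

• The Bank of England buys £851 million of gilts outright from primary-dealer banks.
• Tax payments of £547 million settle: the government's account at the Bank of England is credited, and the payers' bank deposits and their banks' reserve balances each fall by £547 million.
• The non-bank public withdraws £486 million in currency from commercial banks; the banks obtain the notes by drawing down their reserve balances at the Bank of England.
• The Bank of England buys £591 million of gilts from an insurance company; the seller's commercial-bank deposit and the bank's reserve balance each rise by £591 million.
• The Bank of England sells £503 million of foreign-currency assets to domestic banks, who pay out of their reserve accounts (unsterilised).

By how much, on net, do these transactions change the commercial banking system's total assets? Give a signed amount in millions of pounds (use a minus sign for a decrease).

Bank of England balance sheet:
  Assets:      Securities +£1442M, Foreign assets −£503M
  Liabilities: Bank reserves −£94M, Currency in circulation +£486M, Government deposits +£547M
Commercial banking system:
  Assets:      Reserves at CB −£94M, Securities −£851M, Foreign assets +£503M
  Liabilities: Checkable deposits −£442M
Change in total bank assets = -£442 million.

-£442 million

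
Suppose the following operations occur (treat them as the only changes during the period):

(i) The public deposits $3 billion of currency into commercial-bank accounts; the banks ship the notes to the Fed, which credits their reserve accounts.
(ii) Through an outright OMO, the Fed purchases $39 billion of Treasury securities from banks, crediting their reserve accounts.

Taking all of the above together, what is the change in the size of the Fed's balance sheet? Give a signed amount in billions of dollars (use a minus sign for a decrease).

Fed balance sheet:
  Assets:      Securities +$39B
  Liabilities: Bank reserves +$42B, Currency in circulation −$3B
Commercial banking system:
  Assets:      Reserves at CB +$42B, Securities −$39B
  Liabilities: Checkable deposits +$3B
Change in total Fed assets = +$39 billion.

+$39 billion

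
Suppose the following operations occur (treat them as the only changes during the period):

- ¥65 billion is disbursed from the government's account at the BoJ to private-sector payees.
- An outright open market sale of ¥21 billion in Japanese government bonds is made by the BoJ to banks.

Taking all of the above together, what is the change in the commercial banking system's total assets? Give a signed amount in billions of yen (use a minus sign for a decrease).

BoJ balance sheet:
  Assets:      Securities −¥21B
  Liabilities: Bank reserves +¥44B, Government deposits −¥65B
Commercial banking system:
  Assets:      Reserves at CB +¥44B, Securities +¥21B
  Liabilities: Checkable deposits +¥65B
Change in total bank assets = +¥65 billion.

+¥65 billion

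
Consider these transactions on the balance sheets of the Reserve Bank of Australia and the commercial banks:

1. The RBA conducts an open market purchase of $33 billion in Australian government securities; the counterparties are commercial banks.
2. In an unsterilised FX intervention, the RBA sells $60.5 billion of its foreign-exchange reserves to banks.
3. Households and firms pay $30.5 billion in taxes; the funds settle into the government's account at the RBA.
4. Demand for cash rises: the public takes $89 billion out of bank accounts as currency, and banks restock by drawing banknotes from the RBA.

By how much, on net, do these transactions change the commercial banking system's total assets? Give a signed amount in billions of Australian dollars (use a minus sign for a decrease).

-$119.5 billion

OMO purchase (from banks) $33 billion: just an asset swap on bank balance sheets → 0.
FX sale $60.5 billion: just an asset swap on bank balance sheets → 0.
Government account inflow $30.5 billion: bank balance sheets shrink → −$30.5B.
Currency withdrawal $89 billion: bank balance sheets shrink → −$89B.
Net: 0 + 0 − 30.5 − 89 = -$119.5 billion.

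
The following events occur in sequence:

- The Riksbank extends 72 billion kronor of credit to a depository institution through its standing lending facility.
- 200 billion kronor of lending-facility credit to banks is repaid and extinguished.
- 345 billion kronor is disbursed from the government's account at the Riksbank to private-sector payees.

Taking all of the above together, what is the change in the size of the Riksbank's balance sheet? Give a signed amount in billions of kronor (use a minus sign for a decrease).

Riksbank balance sheet:
  Assets:      Loans to banks −128B
  Liabilities: Bank reserves +217B, Government deposits −345B
Commercial banking system:
  Assets:      Reserves at CB +217B
  Liabilities: Checkable deposits +345B, Borrowings from CB −128B
Change in total Riksbank assets = -128 billion.

-128 billion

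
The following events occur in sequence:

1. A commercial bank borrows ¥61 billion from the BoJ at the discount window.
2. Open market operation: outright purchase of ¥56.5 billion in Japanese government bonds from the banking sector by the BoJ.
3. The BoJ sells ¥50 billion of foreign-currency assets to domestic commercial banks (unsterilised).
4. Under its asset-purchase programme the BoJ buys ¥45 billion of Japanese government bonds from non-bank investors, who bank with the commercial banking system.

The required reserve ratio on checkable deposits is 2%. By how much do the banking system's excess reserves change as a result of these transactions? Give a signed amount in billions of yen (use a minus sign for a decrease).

Discount-window loan ¥61 billion: reserves +¥61B, deposits 0.
OMO purchase (from banks) ¥56.5 billion: reserves +¥56.5B, deposits 0.
FX sale ¥50 billion: reserves −¥50B, deposits 0.
Asset purchase (from non-banks) ¥45 billion: reserves +¥45B, deposits +¥45B.
Totals: Δreserves = +¥112.5B, Δdeposits = +¥45B.
Δrequired reserves = 2% × +¥45B = +¥0.9B.
Δexcess reserves = Δreserves − Δrequired = +¥112.5B − (+¥0.9B) = +¥111.6 billion.

+¥111.6 billion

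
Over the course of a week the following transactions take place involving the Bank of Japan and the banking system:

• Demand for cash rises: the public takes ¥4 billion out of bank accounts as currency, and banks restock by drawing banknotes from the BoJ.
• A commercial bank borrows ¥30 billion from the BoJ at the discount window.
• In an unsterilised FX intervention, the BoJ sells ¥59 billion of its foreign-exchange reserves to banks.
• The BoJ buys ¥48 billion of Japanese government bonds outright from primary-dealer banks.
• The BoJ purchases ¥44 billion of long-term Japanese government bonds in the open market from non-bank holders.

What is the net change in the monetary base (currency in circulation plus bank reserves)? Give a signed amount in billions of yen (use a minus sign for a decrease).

+¥63 billion

Currency withdrawal ¥4 billion: just a shift between currency and reserves — both are base money → 0.
Discount-window loan ¥30 billion: BoJ balance sheet expands → +¥30B.
FX sale ¥59 billion: BoJ balance sheet contracts → −¥59B.
OMO purchase (from banks) ¥48 billion: BoJ balance sheet expands → +¥48B.
Asset purchase (from non-banks) ¥44 billion: BoJ balance sheet expands → +¥44B.
Net: 0 + 30 − 59 + 48 + 44 = +¥63 billion.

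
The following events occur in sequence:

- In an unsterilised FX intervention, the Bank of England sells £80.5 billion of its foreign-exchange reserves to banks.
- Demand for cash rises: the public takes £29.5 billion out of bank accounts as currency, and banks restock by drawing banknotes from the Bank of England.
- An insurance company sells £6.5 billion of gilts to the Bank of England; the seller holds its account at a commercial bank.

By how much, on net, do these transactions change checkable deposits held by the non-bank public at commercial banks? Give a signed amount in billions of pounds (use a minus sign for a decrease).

Bank of England balance sheet:
  Assets:      Securities +£6.5B, Foreign assets −£80.5B
  Liabilities: Bank reserves −£103.5B, Currency in circulation +£29.5B
Commercial banking system:
  Assets:      Reserves at CB −£103.5B, Foreign assets +£80.5B
  Liabilities: Checkable deposits −£23B
So the change in checkable deposits held by the non-bank public at commercial banks is -£23 billion.

-£23 billion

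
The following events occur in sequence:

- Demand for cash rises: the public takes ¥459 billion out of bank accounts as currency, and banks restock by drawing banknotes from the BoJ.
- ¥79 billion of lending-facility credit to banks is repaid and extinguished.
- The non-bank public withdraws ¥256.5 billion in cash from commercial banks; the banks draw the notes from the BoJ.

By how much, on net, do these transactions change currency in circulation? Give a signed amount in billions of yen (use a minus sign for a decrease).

BoJ balance sheet:
  Assets:      Loans to banks −¥79B
  Liabilities: Bank reserves −¥794.5B, Currency in circulation +¥715.5B
So the change in currency in circulation is +¥715.5 billion.

+¥715.5 billion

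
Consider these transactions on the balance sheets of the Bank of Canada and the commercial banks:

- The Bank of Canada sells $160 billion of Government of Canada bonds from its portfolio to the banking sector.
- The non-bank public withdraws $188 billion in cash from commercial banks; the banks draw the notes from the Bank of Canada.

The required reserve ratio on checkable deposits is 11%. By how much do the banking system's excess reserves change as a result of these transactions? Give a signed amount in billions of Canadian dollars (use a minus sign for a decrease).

OMO sale (to banks) $160 billion: reserves −$160B, deposits 0.
Currency withdrawal $188 billion: reserves −$188B, deposits −$188B.
Totals: Δreserves = −$348B, Δdeposits = −$188B.
Δrequired reserves = 11% × −$188B = −$20.68B.
Δexcess reserves = Δreserves − Δrequired = −$348B − (−$20.68B) = -$327.32 billion.

-$327.32 billion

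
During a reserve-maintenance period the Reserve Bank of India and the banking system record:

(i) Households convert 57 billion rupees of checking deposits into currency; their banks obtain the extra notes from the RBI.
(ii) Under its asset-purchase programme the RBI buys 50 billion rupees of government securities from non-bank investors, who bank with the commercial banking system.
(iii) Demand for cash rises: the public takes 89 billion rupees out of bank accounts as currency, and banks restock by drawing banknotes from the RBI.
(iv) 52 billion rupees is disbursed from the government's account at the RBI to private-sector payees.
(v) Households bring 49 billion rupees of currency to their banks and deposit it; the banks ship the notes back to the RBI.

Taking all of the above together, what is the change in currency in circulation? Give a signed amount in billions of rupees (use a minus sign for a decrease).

Currency withdrawal 57 billion rupees: notes leave the central bank → +57B.
Asset purchase (from non-banks) 50 billion rupees: no currency enters or leaves circulation → 0.
Currency withdrawal 89 billion rupees: notes leave the central bank → +89B.
Government spending 52 billion rupees: no currency enters or leaves circulation → 0.
Currency deposit 49 billion rupees: notes return to the central bank → −49B.
Net: 57 + 0 + 89 + 0 − 49 = +97 billion.

+97 billion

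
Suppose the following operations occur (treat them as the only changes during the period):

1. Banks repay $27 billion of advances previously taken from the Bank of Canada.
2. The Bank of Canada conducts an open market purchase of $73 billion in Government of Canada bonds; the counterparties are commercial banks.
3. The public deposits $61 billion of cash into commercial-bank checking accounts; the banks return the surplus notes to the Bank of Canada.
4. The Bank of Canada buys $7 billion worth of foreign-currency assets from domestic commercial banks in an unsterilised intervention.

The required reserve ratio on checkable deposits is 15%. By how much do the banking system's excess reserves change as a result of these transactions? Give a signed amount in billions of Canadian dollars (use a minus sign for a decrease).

Discount-window repayment $27 billion: reserves −$27B, deposits 0.
OMO purchase (from banks) $73 billion: reserves +$73B, deposits 0.
Currency deposit $61 billion: reserves +$61B, deposits +$61B.
FX purchase $7 billion: reserves +$7B, deposits 0.
Totals: Δreserves = +$114B, Δdeposits = +$61B.
Δrequired reserves = 15% × +$61B = +$9.15B.
Δexcess reserves = Δreserves − Δrequired = +$114B − (+$9.15B) = +$104.85 billion.

+$104.85 billion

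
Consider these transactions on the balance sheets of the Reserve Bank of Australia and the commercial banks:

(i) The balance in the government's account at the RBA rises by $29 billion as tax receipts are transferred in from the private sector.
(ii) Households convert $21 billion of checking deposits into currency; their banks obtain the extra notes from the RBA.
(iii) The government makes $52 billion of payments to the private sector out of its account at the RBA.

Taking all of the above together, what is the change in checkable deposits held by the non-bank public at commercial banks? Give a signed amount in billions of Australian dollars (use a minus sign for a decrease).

Government account inflow $29 billion: non-bank counterparties' bank balances fall → −$29B.
Currency withdrawal $21 billion: non-bank counterparties' bank balances fall → −$21B.
Government spending $52 billion: non-bank counterparties' bank balances rise → +$52B.
Net: −29 − 21 + 52 = +$2 billion.

+$2 billion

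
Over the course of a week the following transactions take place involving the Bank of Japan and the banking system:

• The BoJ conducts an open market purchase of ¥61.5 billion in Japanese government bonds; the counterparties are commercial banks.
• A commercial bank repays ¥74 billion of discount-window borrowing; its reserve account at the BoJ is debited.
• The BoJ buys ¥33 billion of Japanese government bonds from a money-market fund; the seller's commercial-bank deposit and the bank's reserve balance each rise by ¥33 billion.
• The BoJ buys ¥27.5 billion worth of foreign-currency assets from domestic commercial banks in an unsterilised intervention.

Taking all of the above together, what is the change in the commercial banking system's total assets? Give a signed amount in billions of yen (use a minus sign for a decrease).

BoJ balance sheet:
  Assets:      Securities +¥94.5B, Loans to banks −¥74B, Foreign assets +¥27.5B
  Liabilities: Bank reserves +¥48B
Commercial banking system:
  Assets:      Reserves at CB +¥48B, Securities −¥61.5B, Foreign assets −¥27.5B
  Liabilities: Checkable deposits +¥33B, Borrowings from CB −¥74B
Change in total bank assets = -¥41 billion.

-¥41 billion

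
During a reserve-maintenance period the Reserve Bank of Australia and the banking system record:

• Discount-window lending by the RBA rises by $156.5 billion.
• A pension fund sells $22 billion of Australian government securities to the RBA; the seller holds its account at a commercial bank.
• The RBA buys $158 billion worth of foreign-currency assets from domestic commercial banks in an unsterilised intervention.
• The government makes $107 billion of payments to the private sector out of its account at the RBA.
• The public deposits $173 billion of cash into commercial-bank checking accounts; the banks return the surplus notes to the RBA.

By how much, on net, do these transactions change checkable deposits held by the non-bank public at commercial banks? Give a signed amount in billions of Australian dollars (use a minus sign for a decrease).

RBA balance sheet:
  Assets:      Securities +$22B, Loans to banks +$156.5B, Foreign assets +$158B
  Liabilities: Bank reserves +$616.5B, Currency in circulation −$173B, Government deposits −$107B
Commercial banking system:
  Assets:      Reserves at CB +$616.5B, Foreign assets −$158B
  Liabilities: Checkable deposits +$302B, Borrowings from CB +$156.5B
So the change in checkable deposits held by the non-bank public at commercial banks is +$302 billion.

+$302 billion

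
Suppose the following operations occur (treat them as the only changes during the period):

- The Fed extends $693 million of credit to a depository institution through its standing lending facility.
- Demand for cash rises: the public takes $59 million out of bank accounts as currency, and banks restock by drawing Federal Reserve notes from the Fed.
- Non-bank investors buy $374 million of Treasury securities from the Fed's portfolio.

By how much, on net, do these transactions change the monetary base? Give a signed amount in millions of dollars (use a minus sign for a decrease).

+$319 million

Fed balance sheet:
  Assets:      Securities −$374M, Loans to banks +$693M
  Liabilities: Bank reserves +$260M, Currency in circulation +$59M
Commercial banking system:
  Assets:      Reserves at CB +$260M
  Liabilities: Checkable deposits −$433M, Borrowings from CB +$693M
Monetary base = currency + reserves: +$59M + (+$260M) = +$319 million.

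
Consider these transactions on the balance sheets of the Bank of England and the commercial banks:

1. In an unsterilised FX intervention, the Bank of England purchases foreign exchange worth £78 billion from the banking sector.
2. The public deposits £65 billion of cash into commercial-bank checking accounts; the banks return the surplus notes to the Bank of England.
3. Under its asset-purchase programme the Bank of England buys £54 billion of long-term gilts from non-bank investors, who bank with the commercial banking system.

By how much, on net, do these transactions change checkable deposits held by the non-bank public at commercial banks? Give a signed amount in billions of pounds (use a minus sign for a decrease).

+£119 billion

FX purchase £78 billion: the counterparty is a bank, so public deposits are unchanged → 0.
Currency deposit £65 billion: non-bank counterparties' bank balances rise → +£65B.
Asset purchase (from non-banks) £54 billion: non-bank counterparties' bank balances rise → +£54B.
Net: 0 + 65 + 54 = +£119 billion.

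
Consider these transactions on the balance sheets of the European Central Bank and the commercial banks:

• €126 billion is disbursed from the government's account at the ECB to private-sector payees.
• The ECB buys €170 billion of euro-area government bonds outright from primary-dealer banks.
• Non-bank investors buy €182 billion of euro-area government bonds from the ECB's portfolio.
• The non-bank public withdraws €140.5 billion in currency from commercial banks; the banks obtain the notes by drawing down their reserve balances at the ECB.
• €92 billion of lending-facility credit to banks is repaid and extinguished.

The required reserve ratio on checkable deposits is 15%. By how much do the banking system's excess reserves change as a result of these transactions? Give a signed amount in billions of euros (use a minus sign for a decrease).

Government spending €126 billion: reserves +€126B, deposits +€126B.
OMO purchase (from banks) €170 billion: reserves +€170B, deposits 0.
Asset sale (to non-banks) €182 billion: reserves −€182B, deposits −€182B.
Currency withdrawal €140.5 billion: reserves −€140.5B, deposits −€140.5B.
Discount-window repayment €92 billion: reserves −€92B, deposits 0.
Totals: Δreserves = −€118.5B, Δdeposits = −€196.5B.
Δrequired reserves = 15% × −€196.5B = −€29.475B.
Δexcess reserves = Δreserves − Δrequired = −€118.5B − (−€29.475B) = -€89.025 billion.

-€89.025 billion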